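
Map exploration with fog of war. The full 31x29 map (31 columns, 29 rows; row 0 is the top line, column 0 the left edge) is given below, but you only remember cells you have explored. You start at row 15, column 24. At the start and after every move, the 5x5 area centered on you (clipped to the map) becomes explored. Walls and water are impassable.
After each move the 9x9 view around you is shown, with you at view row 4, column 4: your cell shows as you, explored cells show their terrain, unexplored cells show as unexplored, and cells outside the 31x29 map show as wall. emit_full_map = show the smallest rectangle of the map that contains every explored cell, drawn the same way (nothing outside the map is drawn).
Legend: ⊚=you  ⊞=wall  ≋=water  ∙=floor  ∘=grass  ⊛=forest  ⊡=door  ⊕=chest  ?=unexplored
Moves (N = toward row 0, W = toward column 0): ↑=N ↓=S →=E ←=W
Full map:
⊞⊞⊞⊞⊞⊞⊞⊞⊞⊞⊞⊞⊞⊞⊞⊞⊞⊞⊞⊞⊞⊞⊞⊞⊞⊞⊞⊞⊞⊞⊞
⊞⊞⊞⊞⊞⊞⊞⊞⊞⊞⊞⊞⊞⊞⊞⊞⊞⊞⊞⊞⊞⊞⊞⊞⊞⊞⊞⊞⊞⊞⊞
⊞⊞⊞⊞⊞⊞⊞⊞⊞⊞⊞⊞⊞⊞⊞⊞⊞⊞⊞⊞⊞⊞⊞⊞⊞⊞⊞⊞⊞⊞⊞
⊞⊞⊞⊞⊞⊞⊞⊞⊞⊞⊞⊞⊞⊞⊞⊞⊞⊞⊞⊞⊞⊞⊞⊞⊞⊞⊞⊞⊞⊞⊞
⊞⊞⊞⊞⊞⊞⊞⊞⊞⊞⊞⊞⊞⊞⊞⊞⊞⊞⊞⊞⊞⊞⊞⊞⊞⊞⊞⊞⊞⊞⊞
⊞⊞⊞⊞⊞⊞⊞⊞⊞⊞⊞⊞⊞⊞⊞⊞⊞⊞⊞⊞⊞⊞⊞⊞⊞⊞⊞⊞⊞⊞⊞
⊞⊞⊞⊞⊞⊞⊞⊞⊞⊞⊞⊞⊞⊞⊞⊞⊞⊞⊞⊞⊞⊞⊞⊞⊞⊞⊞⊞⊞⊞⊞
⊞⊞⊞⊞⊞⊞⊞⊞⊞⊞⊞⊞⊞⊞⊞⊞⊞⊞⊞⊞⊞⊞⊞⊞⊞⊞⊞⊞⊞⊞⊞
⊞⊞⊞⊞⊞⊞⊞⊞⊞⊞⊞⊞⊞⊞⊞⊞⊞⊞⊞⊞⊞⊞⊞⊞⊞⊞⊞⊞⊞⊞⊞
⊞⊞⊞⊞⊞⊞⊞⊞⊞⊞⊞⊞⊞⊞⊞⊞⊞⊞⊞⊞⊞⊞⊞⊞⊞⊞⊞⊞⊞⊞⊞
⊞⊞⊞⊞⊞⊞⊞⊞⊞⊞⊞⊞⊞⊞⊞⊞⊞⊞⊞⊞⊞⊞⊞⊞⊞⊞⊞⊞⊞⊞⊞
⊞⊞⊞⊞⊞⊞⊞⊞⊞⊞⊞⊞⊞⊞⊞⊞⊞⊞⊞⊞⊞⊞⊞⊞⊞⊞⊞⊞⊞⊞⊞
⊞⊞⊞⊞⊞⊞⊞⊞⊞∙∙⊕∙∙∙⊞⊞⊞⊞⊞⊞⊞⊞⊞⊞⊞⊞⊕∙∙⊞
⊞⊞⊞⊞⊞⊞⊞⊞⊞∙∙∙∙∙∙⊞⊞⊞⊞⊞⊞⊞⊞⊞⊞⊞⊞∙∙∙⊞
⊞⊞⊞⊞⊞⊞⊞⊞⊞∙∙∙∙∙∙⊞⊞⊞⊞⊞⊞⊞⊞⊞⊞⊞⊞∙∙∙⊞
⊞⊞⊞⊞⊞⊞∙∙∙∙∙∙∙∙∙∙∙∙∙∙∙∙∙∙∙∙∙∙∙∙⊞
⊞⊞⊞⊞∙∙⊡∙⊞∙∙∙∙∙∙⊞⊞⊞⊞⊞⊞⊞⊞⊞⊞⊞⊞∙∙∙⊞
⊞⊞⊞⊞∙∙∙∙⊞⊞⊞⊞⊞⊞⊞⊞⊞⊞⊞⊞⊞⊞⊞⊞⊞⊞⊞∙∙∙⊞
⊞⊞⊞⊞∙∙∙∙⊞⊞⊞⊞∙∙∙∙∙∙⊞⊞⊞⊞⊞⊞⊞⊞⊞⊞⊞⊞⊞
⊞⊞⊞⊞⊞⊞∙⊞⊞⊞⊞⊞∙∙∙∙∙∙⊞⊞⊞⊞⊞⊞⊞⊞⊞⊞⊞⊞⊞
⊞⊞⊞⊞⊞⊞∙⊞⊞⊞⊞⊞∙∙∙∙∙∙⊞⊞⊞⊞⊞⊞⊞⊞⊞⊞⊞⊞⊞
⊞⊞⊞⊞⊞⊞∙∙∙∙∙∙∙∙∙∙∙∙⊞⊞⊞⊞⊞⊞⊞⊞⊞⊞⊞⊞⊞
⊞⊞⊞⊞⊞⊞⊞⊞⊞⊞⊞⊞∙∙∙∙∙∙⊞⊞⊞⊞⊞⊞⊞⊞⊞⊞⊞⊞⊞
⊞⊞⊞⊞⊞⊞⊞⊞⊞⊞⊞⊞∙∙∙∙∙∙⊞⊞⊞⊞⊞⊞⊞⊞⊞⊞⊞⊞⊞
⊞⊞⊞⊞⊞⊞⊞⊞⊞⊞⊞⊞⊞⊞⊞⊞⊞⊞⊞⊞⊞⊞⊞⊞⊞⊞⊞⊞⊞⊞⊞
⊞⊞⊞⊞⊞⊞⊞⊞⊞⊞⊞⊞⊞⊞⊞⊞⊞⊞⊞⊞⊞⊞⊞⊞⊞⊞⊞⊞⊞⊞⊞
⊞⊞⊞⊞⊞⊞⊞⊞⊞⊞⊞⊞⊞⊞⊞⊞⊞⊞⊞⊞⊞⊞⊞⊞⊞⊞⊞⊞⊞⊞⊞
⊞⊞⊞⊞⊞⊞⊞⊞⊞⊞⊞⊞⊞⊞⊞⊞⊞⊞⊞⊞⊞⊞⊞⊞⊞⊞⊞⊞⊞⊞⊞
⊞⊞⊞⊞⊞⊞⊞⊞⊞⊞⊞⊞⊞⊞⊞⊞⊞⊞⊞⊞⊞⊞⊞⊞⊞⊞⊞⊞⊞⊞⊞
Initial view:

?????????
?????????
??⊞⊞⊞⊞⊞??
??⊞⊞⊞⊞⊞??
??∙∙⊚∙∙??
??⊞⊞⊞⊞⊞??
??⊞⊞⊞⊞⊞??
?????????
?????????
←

?????????
?????????
??⊞⊞⊞⊞⊞⊞?
??⊞⊞⊞⊞⊞⊞?
??∙∙⊚∙∙∙?
??⊞⊞⊞⊞⊞⊞?
??⊞⊞⊞⊞⊞⊞?
?????????
?????????

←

?????????
?????????
??⊞⊞⊞⊞⊞⊞⊞
??⊞⊞⊞⊞⊞⊞⊞
??∙∙⊚∙∙∙∙
??⊞⊞⊞⊞⊞⊞⊞
??⊞⊞⊞⊞⊞⊞⊞
?????????
?????????

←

?????????
?????????
??⊞⊞⊞⊞⊞⊞⊞
??⊞⊞⊞⊞⊞⊞⊞
??∙∙⊚∙∙∙∙
??⊞⊞⊞⊞⊞⊞⊞
??⊞⊞⊞⊞⊞⊞⊞
?????????
?????????


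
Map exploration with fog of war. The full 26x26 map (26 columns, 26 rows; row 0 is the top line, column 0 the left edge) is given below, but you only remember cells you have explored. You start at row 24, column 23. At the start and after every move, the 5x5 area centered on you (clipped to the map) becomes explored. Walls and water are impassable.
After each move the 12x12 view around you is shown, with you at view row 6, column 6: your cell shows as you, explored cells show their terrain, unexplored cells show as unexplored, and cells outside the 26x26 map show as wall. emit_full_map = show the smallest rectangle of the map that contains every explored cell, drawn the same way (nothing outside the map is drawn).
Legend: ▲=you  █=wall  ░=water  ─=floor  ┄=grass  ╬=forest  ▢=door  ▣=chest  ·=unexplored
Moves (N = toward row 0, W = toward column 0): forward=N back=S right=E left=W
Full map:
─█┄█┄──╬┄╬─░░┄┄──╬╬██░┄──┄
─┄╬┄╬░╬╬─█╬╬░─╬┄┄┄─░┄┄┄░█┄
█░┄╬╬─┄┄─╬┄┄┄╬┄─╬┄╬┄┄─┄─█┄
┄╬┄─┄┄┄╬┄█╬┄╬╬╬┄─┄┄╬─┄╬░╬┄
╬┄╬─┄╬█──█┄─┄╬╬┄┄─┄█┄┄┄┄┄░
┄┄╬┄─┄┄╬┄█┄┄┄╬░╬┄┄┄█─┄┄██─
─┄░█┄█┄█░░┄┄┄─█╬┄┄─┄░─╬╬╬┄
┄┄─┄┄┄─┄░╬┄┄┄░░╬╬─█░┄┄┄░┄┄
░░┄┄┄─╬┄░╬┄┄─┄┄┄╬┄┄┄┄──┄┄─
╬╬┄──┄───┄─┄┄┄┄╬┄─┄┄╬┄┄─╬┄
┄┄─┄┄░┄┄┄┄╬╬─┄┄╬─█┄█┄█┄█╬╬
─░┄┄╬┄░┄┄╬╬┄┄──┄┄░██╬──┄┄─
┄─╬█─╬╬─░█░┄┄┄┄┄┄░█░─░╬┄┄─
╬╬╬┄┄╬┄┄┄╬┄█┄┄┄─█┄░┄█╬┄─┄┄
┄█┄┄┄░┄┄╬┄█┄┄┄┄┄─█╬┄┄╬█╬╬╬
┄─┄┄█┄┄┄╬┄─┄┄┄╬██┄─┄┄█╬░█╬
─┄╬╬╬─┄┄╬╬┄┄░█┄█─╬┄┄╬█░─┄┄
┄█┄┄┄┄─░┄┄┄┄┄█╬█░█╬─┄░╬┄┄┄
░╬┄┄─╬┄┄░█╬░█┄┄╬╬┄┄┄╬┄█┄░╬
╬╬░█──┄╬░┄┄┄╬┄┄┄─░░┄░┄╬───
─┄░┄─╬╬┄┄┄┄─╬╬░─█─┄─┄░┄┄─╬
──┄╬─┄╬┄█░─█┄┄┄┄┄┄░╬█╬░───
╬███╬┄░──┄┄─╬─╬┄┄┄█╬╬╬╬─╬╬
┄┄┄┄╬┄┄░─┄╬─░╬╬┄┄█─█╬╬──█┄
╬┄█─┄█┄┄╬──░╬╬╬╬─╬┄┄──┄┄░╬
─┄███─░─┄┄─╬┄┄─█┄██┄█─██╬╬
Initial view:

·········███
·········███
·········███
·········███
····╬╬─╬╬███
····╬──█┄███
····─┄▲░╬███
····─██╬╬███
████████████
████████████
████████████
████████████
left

··········██
··········██
··········██
··········██
····╬╬╬─╬╬██
····╬╬──█┄██
····──▲┄░╬██
····█─██╬╬██
████████████
████████████
████████████
████████████

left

···········█
···········█
···········█
···········█
····╬╬╬╬─╬╬█
····█╬╬──█┄█
····┄─▲┄┄░╬█
····┄█─██╬╬█
████████████
████████████
████████████
████████████

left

············
············
············
············
····█╬╬╬╬─╬╬
····─█╬╬──█┄
····┄┄▲─┄┄░╬
····█┄█─██╬╬
████████████
████████████
████████████
████████████

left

············
············
············
············
····┄█╬╬╬╬─╬
····█─█╬╬──█
····╬┄▲──┄┄░
····██┄█─██╬
████████████
████████████
████████████
████████████

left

············
············
············
············
····┄┄█╬╬╬╬─
····┄█─█╬╬──
····─╬▲┄──┄┄
····┄██┄█─██
████████████
████████████
████████████
████████████

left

············
············
············
············
····┄┄┄█╬╬╬╬
····┄┄█─█╬╬─
····╬─▲┄┄──┄
····█┄██┄█─█
████████████
████████████
████████████
████████████

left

············
············
············
············
····╬┄┄┄█╬╬╬
····╬┄┄█─█╬╬
····╬╬▲╬┄┄──
····─█┄██┄█─
████████████
████████████
████████████
████████████

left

············
············
············
············
····─╬┄┄┄█╬╬
····╬╬┄┄█─█╬
····╬╬▲─╬┄┄─
····┄─█┄██┄█
████████████
████████████
████████████
████████████

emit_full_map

─╬┄┄┄█╬╬╬╬─╬╬
╬╬┄┄█─█╬╬──█┄
╬╬▲─╬┄┄──┄┄░╬
┄─█┄██┄█─██╬╬

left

············
············
············
············
····╬─╬┄┄┄█╬
····░╬╬┄┄█─█
····╬╬▲╬─╬┄┄
····┄┄─█┄██┄
████████████
████████████
████████████
████████████

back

············
············
············
····╬─╬┄┄┄█╬
····░╬╬┄┄█─█
····╬╬╬╬─╬┄┄
····┄┄▲█┄██┄
████████████
████████████
████████████
████████████
████████████

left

············
············
············
·····╬─╬┄┄┄█
····─░╬╬┄┄█─
····░╬╬╬╬─╬┄
····╬┄▲─█┄██
████████████
████████████
████████████
████████████
████████████

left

············
············
············
······╬─╬┄┄┄
····╬─░╬╬┄┄█
····─░╬╬╬╬─╬
····─╬▲┄─█┄█
████████████
████████████
████████████
████████████
████████████

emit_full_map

··╬─╬┄┄┄█╬╬╬╬─╬╬
╬─░╬╬┄┄█─█╬╬──█┄
─░╬╬╬╬─╬┄┄──┄┄░╬
─╬▲┄─█┄██┄█─██╬╬

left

············
············
············
·······╬─╬┄┄
····┄╬─░╬╬┄┄
····──░╬╬╬╬─
····┄─▲┄┄─█┄
████████████
████████████
████████████
████████████
████████████

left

············
············
············
········╬─╬┄
····─┄╬─░╬╬┄
····╬──░╬╬╬╬
····┄┄▲╬┄┄─█
████████████
████████████
████████████
████████████
████████████

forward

············
············
············
············
····─┄┄─╬─╬┄
····─┄╬─░╬╬┄
····╬─▲░╬╬╬╬
····┄┄─╬┄┄─█
████████████
████████████
████████████
████████████

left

············
············
············
············
····──┄┄─╬─╬
····░─┄╬─░╬╬
····┄╬▲─░╬╬╬
····─┄┄─╬┄┄─
████████████
████████████
████████████
████████████

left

············
············
············
············
····░──┄┄─╬─
····┄░─┄╬─░╬
····┄┄▲──░╬╬
····░─┄┄─╬┄┄
████████████
████████████
████████████
████████████

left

············
············
············
············
····┄░──┄┄─╬
····┄┄░─┄╬─░
····█┄▲╬──░╬
····─░─┄┄─╬┄
████████████
████████████
████████████
████████████

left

············
············
············
············
····╬┄░──┄┄─
····╬┄┄░─┄╬─
····┄█▲┄╬──░
····█─░─┄┄─╬
████████████
████████████
████████████
████████████

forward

············
············
············
············
····─┄╬┄█···
····╬┄░──┄┄─
····╬┄▲░─┄╬─
····┄█┄┄╬──░
····█─░─┄┄─╬
████████████
████████████
████████████

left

█···········
█···········
█···········
█···········
█···╬─┄╬┄█··
█···█╬┄░──┄┄
█···┄╬▲┄░─┄╬
█···─┄█┄┄╬──
█···██─░─┄┄─
████████████
████████████
████████████

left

██··········
██··········
██··········
██··········
██··┄╬─┄╬┄█·
██··██╬┄░──┄
██··┄┄▲┄┄░─┄
██··█─┄█┄┄╬─
██··███─░─┄┄
████████████
████████████
████████████

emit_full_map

┄╬─┄╬┄█·················
██╬┄░──┄┄─╬─╬┄┄┄█╬╬╬╬─╬╬
┄┄▲┄┄░─┄╬─░╬╬┄┄█─█╬╬──█┄
█─┄█┄┄╬──░╬╬╬╬─╬┄┄──┄┄░╬
███─░─┄┄─╬┄┄─█┄██┄█─██╬╬

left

███·········
███·········
███·········
███·········
███·─┄╬─┄╬┄█
███·███╬┄░──
███·┄┄▲╬┄┄░─
███·┄█─┄█┄┄╬
███·┄███─░─┄
████████████
████████████
████████████

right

██··········
██··········
██··········
██··········
██·─┄╬─┄╬┄█·
██·███╬┄░──┄
██·┄┄┄▲┄┄░─┄
██·┄█─┄█┄┄╬─
██·┄███─░─┄┄
████████████
████████████
████████████

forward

██··········
██··········
██··········
██··········
██··░┄─╬╬···
██·─┄╬─┄╬┄█·
██·███▲┄░──┄
██·┄┄┄╬┄┄░─┄
██·┄█─┄█┄┄╬─
██·┄███─░─┄┄
████████████
████████████

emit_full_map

·░┄─╬╬···················
─┄╬─┄╬┄█·················
███▲┄░──┄┄─╬─╬┄┄┄█╬╬╬╬─╬╬
┄┄┄╬┄┄░─┄╬─░╬╬┄┄█─█╬╬──█┄
┄█─┄█┄┄╬──░╬╬╬╬─╬┄┄──┄┄░╬
┄███─░─┄┄─╬┄┄─█┄██┄█─██╬╬


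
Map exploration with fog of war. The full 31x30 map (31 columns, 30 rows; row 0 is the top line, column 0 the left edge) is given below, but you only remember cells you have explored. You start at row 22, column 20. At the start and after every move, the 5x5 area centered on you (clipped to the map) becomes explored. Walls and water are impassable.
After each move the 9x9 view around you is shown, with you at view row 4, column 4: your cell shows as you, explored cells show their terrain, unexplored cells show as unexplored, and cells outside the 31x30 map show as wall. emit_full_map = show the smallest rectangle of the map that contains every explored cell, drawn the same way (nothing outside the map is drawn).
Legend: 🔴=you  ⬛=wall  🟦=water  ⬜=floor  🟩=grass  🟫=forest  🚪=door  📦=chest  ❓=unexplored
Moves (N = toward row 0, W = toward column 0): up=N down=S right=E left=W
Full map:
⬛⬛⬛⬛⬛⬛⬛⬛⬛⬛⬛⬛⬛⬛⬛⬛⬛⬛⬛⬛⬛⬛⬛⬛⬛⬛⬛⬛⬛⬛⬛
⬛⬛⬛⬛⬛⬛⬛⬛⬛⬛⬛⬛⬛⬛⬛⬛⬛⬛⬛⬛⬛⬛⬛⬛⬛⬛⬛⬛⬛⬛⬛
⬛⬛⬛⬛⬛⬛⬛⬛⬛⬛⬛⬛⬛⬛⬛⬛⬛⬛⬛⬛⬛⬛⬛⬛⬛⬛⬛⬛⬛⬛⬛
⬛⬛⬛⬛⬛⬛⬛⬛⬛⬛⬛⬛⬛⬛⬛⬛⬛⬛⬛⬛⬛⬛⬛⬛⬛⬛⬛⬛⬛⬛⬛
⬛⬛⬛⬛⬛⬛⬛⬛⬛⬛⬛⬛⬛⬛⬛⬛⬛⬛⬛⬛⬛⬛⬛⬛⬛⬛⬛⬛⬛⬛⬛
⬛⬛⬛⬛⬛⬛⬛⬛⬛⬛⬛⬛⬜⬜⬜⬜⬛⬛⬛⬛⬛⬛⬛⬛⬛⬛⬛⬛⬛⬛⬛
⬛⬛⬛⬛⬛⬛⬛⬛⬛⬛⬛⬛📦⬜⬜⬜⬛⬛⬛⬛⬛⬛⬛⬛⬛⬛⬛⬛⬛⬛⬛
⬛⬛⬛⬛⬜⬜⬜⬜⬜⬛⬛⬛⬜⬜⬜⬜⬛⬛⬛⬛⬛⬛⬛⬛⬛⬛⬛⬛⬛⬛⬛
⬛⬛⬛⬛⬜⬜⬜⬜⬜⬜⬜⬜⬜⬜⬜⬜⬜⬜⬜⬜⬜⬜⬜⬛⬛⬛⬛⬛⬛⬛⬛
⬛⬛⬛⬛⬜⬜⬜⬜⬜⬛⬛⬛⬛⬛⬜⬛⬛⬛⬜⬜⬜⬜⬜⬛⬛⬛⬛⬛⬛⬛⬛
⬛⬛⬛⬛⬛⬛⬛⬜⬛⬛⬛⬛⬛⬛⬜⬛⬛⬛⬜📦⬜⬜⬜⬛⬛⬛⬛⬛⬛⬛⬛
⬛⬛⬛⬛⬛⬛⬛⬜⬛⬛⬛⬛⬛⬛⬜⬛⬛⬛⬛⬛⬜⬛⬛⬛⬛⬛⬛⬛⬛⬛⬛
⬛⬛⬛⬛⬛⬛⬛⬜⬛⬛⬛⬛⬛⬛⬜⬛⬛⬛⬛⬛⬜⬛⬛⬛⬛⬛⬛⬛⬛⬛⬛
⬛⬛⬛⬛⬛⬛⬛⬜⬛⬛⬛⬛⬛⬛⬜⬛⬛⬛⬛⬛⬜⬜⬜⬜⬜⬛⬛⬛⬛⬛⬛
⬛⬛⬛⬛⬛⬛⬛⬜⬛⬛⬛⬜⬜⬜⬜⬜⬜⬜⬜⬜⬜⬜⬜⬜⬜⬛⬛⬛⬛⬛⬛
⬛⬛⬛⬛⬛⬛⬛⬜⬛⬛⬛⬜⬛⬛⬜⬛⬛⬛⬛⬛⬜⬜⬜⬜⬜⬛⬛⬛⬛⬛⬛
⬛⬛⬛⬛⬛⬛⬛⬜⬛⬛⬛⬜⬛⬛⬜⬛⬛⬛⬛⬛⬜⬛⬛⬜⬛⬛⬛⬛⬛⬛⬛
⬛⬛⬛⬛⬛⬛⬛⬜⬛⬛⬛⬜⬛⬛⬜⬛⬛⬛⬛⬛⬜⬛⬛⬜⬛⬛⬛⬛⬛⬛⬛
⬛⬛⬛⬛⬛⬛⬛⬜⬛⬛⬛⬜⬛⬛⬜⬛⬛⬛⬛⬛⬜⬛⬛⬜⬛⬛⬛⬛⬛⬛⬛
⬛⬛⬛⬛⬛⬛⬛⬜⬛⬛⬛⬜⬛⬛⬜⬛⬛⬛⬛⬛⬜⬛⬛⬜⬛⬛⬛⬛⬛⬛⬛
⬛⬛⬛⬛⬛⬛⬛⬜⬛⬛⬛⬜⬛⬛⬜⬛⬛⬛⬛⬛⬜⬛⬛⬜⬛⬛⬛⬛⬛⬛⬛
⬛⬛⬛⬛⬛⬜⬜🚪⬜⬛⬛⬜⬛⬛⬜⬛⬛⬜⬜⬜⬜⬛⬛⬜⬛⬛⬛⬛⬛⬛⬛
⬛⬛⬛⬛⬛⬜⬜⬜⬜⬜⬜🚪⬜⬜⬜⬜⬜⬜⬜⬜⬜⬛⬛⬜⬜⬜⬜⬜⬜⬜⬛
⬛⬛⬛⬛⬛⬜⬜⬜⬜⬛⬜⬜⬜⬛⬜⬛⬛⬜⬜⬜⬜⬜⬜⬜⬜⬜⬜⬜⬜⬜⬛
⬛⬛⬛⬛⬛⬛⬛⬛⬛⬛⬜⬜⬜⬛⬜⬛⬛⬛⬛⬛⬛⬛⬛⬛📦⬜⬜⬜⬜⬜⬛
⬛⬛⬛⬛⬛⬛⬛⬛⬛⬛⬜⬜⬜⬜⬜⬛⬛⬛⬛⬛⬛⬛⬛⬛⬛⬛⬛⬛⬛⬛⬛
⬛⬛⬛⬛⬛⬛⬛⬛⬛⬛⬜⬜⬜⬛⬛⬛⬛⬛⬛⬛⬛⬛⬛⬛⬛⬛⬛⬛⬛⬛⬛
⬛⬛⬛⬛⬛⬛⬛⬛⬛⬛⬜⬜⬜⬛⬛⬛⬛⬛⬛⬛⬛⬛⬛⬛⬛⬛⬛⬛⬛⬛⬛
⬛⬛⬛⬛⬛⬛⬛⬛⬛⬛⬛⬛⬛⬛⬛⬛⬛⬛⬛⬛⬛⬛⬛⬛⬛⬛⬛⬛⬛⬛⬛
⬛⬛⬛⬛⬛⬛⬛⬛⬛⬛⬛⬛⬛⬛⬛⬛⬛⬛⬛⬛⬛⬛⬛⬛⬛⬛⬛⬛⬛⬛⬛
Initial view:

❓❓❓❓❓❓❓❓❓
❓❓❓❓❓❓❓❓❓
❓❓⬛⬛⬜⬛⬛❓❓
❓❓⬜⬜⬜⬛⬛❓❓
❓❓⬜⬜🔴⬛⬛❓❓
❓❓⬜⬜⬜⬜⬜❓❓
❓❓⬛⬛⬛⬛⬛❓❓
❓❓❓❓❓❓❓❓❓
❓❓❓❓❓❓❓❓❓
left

❓❓❓❓❓❓❓❓❓
❓❓❓❓❓❓❓❓❓
❓❓⬛⬛⬛⬜⬛⬛❓
❓❓⬜⬜⬜⬜⬛⬛❓
❓❓⬜⬜🔴⬜⬛⬛❓
❓❓⬜⬜⬜⬜⬜⬜❓
❓❓⬛⬛⬛⬛⬛⬛❓
❓❓❓❓❓❓❓❓❓
❓❓❓❓❓❓❓❓❓

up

❓❓❓❓❓❓❓❓❓
❓❓❓❓❓❓❓❓❓
❓❓⬛⬛⬛⬜⬛❓❓
❓❓⬛⬛⬛⬜⬛⬛❓
❓❓⬜⬜🔴⬜⬛⬛❓
❓❓⬜⬜⬜⬜⬛⬛❓
❓❓⬜⬜⬜⬜⬜⬜❓
❓❓⬛⬛⬛⬛⬛⬛❓
❓❓❓❓❓❓❓❓❓

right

❓❓❓❓❓❓❓❓❓
❓❓❓❓❓❓❓❓❓
❓⬛⬛⬛⬜⬛⬛❓❓
❓⬛⬛⬛⬜⬛⬛❓❓
❓⬜⬜⬜🔴⬛⬛❓❓
❓⬜⬜⬜⬜⬛⬛❓❓
❓⬜⬜⬜⬜⬜⬜❓❓
❓⬛⬛⬛⬛⬛⬛❓❓
❓❓❓❓❓❓❓❓❓

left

❓❓❓❓❓❓❓❓❓
❓❓❓❓❓❓❓❓❓
❓❓⬛⬛⬛⬜⬛⬛❓
❓❓⬛⬛⬛⬜⬛⬛❓
❓❓⬜⬜🔴⬜⬛⬛❓
❓❓⬜⬜⬜⬜⬛⬛❓
❓❓⬜⬜⬜⬜⬜⬜❓
❓❓⬛⬛⬛⬛⬛⬛❓
❓❓❓❓❓❓❓❓❓

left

❓❓❓❓❓❓❓❓❓
❓❓❓❓❓❓❓❓❓
❓❓⬛⬛⬛⬛⬜⬛⬛
❓❓⬛⬛⬛⬛⬜⬛⬛
❓❓⬛⬜🔴⬜⬜⬛⬛
❓❓⬜⬜⬜⬜⬜⬛⬛
❓❓⬛⬜⬜⬜⬜⬜⬜
❓❓❓⬛⬛⬛⬛⬛⬛
❓❓❓❓❓❓❓❓❓

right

❓❓❓❓❓❓❓❓❓
❓❓❓❓❓❓❓❓❓
❓⬛⬛⬛⬛⬜⬛⬛❓
❓⬛⬛⬛⬛⬜⬛⬛❓
❓⬛⬜⬜🔴⬜⬛⬛❓
❓⬜⬜⬜⬜⬜⬛⬛❓
❓⬛⬜⬜⬜⬜⬜⬜❓
❓❓⬛⬛⬛⬛⬛⬛❓
❓❓❓❓❓❓❓❓❓

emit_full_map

⬛⬛⬛⬛⬜⬛⬛
⬛⬛⬛⬛⬜⬛⬛
⬛⬜⬜🔴⬜⬛⬛
⬜⬜⬜⬜⬜⬛⬛
⬛⬜⬜⬜⬜⬜⬜
❓⬛⬛⬛⬛⬛⬛

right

❓❓❓❓❓❓❓❓❓
❓❓❓❓❓❓❓❓❓
⬛⬛⬛⬛⬜⬛⬛❓❓
⬛⬛⬛⬛⬜⬛⬛❓❓
⬛⬜⬜⬜🔴⬛⬛❓❓
⬜⬜⬜⬜⬜⬛⬛❓❓
⬛⬜⬜⬜⬜⬜⬜❓❓
❓⬛⬛⬛⬛⬛⬛❓❓
❓❓❓❓❓❓❓❓❓

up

❓❓❓❓❓❓❓❓❓
❓❓❓❓❓❓❓❓❓
❓❓⬛⬛⬜⬛⬛❓❓
⬛⬛⬛⬛⬜⬛⬛❓❓
⬛⬛⬛⬛🔴⬛⬛❓❓
⬛⬜⬜⬜⬜⬛⬛❓❓
⬜⬜⬜⬜⬜⬛⬛❓❓
⬛⬜⬜⬜⬜⬜⬜❓❓
❓⬛⬛⬛⬛⬛⬛❓❓

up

❓❓❓❓❓❓❓❓❓
❓❓❓❓❓❓❓❓❓
❓❓⬛⬛⬜⬛⬛❓❓
❓❓⬛⬛⬜⬛⬛❓❓
⬛⬛⬛⬛🔴⬛⬛❓❓
⬛⬛⬛⬛⬜⬛⬛❓❓
⬛⬜⬜⬜⬜⬛⬛❓❓
⬜⬜⬜⬜⬜⬛⬛❓❓
⬛⬜⬜⬜⬜⬜⬜❓❓

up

❓❓❓❓❓❓❓❓❓
❓❓❓❓❓❓❓❓❓
❓❓⬛⬛⬜⬛⬛❓❓
❓❓⬛⬛⬜⬛⬛❓❓
❓❓⬛⬛🔴⬛⬛❓❓
⬛⬛⬛⬛⬜⬛⬛❓❓
⬛⬛⬛⬛⬜⬛⬛❓❓
⬛⬜⬜⬜⬜⬛⬛❓❓
⬜⬜⬜⬜⬜⬛⬛❓❓

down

❓❓❓❓❓❓❓❓❓
❓❓⬛⬛⬜⬛⬛❓❓
❓❓⬛⬛⬜⬛⬛❓❓
❓❓⬛⬛⬜⬛⬛❓❓
⬛⬛⬛⬛🔴⬛⬛❓❓
⬛⬛⬛⬛⬜⬛⬛❓❓
⬛⬜⬜⬜⬜⬛⬛❓❓
⬜⬜⬜⬜⬜⬛⬛❓❓
⬛⬜⬜⬜⬜⬜⬜❓❓

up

❓❓❓❓❓❓❓❓❓
❓❓❓❓❓❓❓❓❓
❓❓⬛⬛⬜⬛⬛❓❓
❓❓⬛⬛⬜⬛⬛❓❓
❓❓⬛⬛🔴⬛⬛❓❓
⬛⬛⬛⬛⬜⬛⬛❓❓
⬛⬛⬛⬛⬜⬛⬛❓❓
⬛⬜⬜⬜⬜⬛⬛❓❓
⬜⬜⬜⬜⬜⬛⬛❓❓

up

❓❓❓❓❓❓❓❓❓
❓❓❓❓❓❓❓❓❓
❓❓⬛⬛⬜⬜⬜❓❓
❓❓⬛⬛⬜⬛⬛❓❓
❓❓⬛⬛🔴⬛⬛❓❓
❓❓⬛⬛⬜⬛⬛❓❓
⬛⬛⬛⬛⬜⬛⬛❓❓
⬛⬛⬛⬛⬜⬛⬛❓❓
⬛⬜⬜⬜⬜⬛⬛❓❓

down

❓❓❓❓❓❓❓❓❓
❓❓⬛⬛⬜⬜⬜❓❓
❓❓⬛⬛⬜⬛⬛❓❓
❓❓⬛⬛⬜⬛⬛❓❓
❓❓⬛⬛🔴⬛⬛❓❓
⬛⬛⬛⬛⬜⬛⬛❓❓
⬛⬛⬛⬛⬜⬛⬛❓❓
⬛⬜⬜⬜⬜⬛⬛❓❓
⬜⬜⬜⬜⬜⬛⬛❓❓

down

❓❓⬛⬛⬜⬜⬜❓❓
❓❓⬛⬛⬜⬛⬛❓❓
❓❓⬛⬛⬜⬛⬛❓❓
❓❓⬛⬛⬜⬛⬛❓❓
⬛⬛⬛⬛🔴⬛⬛❓❓
⬛⬛⬛⬛⬜⬛⬛❓❓
⬛⬜⬜⬜⬜⬛⬛❓❓
⬜⬜⬜⬜⬜⬛⬛❓❓
⬛⬜⬜⬜⬜⬜⬜❓❓

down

❓❓⬛⬛⬜⬛⬛❓❓
❓❓⬛⬛⬜⬛⬛❓❓
❓❓⬛⬛⬜⬛⬛❓❓
⬛⬛⬛⬛⬜⬛⬛❓❓
⬛⬛⬛⬛🔴⬛⬛❓❓
⬛⬜⬜⬜⬜⬛⬛❓❓
⬜⬜⬜⬜⬜⬛⬛❓❓
⬛⬜⬜⬜⬜⬜⬜❓❓
❓⬛⬛⬛⬛⬛⬛❓❓

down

❓❓⬛⬛⬜⬛⬛❓❓
❓❓⬛⬛⬜⬛⬛❓❓
⬛⬛⬛⬛⬜⬛⬛❓❓
⬛⬛⬛⬛⬜⬛⬛❓❓
⬛⬜⬜⬜🔴⬛⬛❓❓
⬜⬜⬜⬜⬜⬛⬛❓❓
⬛⬜⬜⬜⬜⬜⬜❓❓
❓⬛⬛⬛⬛⬛⬛❓❓
❓❓❓❓❓❓❓❓❓

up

❓❓⬛⬛⬜⬛⬛❓❓
❓❓⬛⬛⬜⬛⬛❓❓
❓❓⬛⬛⬜⬛⬛❓❓
⬛⬛⬛⬛⬜⬛⬛❓❓
⬛⬛⬛⬛🔴⬛⬛❓❓
⬛⬜⬜⬜⬜⬛⬛❓❓
⬜⬜⬜⬜⬜⬛⬛❓❓
⬛⬜⬜⬜⬜⬜⬜❓❓
❓⬛⬛⬛⬛⬛⬛❓❓

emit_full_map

❓❓⬛⬛⬜⬜⬜
❓❓⬛⬛⬜⬛⬛
❓❓⬛⬛⬜⬛⬛
❓❓⬛⬛⬜⬛⬛
⬛⬛⬛⬛⬜⬛⬛
⬛⬛⬛⬛🔴⬛⬛
⬛⬜⬜⬜⬜⬛⬛
⬜⬜⬜⬜⬜⬛⬛
⬛⬜⬜⬜⬜⬜⬜
❓⬛⬛⬛⬛⬛⬛

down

❓❓⬛⬛⬜⬛⬛❓❓
❓❓⬛⬛⬜⬛⬛❓❓
⬛⬛⬛⬛⬜⬛⬛❓❓
⬛⬛⬛⬛⬜⬛⬛❓❓
⬛⬜⬜⬜🔴⬛⬛❓❓
⬜⬜⬜⬜⬜⬛⬛❓❓
⬛⬜⬜⬜⬜⬜⬜❓❓
❓⬛⬛⬛⬛⬛⬛❓❓
❓❓❓❓❓❓❓❓❓

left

❓❓❓⬛⬛⬜⬛⬛❓
❓❓❓⬛⬛⬜⬛⬛❓
❓⬛⬛⬛⬛⬜⬛⬛❓
❓⬛⬛⬛⬛⬜⬛⬛❓
❓⬛⬜⬜🔴⬜⬛⬛❓
❓⬜⬜⬜⬜⬜⬛⬛❓
❓⬛⬜⬜⬜⬜⬜⬜❓
❓❓⬛⬛⬛⬛⬛⬛❓
❓❓❓❓❓❓❓❓❓

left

❓❓❓❓⬛⬛⬜⬛⬛
❓❓❓❓⬛⬛⬜⬛⬛
❓❓⬛⬛⬛⬛⬜⬛⬛
❓❓⬛⬛⬛⬛⬜⬛⬛
❓❓⬛⬜🔴⬜⬜⬛⬛
❓❓⬜⬜⬜⬜⬜⬛⬛
❓❓⬛⬜⬜⬜⬜⬜⬜
❓❓❓⬛⬛⬛⬛⬛⬛
❓❓❓❓❓❓❓❓❓

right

❓❓❓⬛⬛⬜⬛⬛❓
❓❓❓⬛⬛⬜⬛⬛❓
❓⬛⬛⬛⬛⬜⬛⬛❓
❓⬛⬛⬛⬛⬜⬛⬛❓
❓⬛⬜⬜🔴⬜⬛⬛❓
❓⬜⬜⬜⬜⬜⬛⬛❓
❓⬛⬜⬜⬜⬜⬜⬜❓
❓❓⬛⬛⬛⬛⬛⬛❓
❓❓❓❓❓❓❓❓❓


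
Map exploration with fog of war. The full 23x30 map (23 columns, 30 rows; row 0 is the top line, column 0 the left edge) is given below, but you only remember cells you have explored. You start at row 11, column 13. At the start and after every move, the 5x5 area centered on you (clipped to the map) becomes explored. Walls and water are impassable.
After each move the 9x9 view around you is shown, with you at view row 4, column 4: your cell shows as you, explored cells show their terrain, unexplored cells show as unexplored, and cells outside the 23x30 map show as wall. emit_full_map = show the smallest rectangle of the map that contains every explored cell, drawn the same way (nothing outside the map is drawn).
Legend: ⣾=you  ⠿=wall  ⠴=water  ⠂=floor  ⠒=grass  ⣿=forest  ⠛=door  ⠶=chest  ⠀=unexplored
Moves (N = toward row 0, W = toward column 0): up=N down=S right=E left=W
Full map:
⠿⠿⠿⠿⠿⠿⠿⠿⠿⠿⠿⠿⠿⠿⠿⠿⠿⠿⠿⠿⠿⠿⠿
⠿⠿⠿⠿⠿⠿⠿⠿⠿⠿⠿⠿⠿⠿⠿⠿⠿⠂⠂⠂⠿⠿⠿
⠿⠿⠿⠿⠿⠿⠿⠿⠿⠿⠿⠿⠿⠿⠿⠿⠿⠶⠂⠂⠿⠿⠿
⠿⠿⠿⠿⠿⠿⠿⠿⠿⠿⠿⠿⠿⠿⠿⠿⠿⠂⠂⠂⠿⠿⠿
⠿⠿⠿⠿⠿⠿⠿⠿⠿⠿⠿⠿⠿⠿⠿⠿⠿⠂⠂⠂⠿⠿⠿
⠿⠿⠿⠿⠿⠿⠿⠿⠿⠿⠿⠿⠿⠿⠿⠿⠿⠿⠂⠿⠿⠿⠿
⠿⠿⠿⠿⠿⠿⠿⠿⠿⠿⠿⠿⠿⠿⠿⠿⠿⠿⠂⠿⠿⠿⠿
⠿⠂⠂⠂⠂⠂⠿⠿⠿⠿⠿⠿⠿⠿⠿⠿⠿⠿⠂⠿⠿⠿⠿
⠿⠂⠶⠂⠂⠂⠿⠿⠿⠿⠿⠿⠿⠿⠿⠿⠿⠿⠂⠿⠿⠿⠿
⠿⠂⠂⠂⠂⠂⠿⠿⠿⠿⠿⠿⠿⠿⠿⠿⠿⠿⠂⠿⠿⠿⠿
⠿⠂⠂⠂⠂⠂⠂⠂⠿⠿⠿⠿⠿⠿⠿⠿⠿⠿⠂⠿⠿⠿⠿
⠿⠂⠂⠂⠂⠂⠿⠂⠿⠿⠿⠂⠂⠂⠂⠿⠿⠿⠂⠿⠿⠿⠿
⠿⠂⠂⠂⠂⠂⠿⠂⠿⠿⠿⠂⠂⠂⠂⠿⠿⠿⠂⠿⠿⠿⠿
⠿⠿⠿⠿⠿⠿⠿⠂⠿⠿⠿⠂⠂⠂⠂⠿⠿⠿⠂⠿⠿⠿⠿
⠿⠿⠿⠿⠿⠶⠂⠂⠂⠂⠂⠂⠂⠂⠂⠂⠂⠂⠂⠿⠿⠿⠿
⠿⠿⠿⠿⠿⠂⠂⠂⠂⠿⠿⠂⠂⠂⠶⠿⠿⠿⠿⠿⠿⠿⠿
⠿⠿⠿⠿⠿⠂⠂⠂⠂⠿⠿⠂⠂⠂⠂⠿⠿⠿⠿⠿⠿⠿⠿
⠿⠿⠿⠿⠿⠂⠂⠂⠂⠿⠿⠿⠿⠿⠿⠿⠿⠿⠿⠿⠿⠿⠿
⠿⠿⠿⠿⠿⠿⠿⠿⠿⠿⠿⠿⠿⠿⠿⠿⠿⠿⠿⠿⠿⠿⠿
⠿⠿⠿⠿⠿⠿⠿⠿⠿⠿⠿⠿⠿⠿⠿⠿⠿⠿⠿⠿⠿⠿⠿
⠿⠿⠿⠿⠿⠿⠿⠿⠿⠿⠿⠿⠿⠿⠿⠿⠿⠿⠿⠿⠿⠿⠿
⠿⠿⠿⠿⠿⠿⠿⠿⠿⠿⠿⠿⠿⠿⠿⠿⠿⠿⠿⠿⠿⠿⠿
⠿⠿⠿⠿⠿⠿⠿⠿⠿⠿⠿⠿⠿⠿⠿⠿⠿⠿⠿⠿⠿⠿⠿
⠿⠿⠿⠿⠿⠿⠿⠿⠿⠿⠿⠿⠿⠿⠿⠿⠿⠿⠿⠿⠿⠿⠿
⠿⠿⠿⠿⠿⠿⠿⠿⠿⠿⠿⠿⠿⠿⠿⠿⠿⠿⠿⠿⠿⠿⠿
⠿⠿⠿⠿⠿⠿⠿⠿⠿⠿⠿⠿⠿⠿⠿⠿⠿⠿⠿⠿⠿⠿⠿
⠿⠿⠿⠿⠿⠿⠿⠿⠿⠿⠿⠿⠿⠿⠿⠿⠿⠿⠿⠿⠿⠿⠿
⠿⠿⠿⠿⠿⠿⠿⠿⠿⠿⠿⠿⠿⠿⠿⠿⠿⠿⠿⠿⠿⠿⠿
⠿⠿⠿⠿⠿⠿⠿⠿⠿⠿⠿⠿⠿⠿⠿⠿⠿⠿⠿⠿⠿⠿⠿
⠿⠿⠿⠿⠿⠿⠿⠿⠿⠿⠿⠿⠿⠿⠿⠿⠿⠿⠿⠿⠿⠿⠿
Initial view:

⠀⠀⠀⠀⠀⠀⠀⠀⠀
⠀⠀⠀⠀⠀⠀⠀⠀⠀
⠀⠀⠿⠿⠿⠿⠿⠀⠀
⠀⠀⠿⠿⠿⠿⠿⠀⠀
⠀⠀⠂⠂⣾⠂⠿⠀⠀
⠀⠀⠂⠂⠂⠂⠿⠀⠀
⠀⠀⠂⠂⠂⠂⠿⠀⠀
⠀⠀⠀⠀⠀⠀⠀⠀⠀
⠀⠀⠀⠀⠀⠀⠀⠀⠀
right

⠀⠀⠀⠀⠀⠀⠀⠀⠀
⠀⠀⠀⠀⠀⠀⠀⠀⠀
⠀⠿⠿⠿⠿⠿⠿⠀⠀
⠀⠿⠿⠿⠿⠿⠿⠀⠀
⠀⠂⠂⠂⣾⠿⠿⠀⠀
⠀⠂⠂⠂⠂⠿⠿⠀⠀
⠀⠂⠂⠂⠂⠿⠿⠀⠀
⠀⠀⠀⠀⠀⠀⠀⠀⠀
⠀⠀⠀⠀⠀⠀⠀⠀⠀

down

⠀⠀⠀⠀⠀⠀⠀⠀⠀
⠀⠿⠿⠿⠿⠿⠿⠀⠀
⠀⠿⠿⠿⠿⠿⠿⠀⠀
⠀⠂⠂⠂⠂⠿⠿⠀⠀
⠀⠂⠂⠂⣾⠿⠿⠀⠀
⠀⠂⠂⠂⠂⠿⠿⠀⠀
⠀⠀⠂⠂⠂⠂⠂⠀⠀
⠀⠀⠀⠀⠀⠀⠀⠀⠀
⠀⠀⠀⠀⠀⠀⠀⠀⠀

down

⠀⠿⠿⠿⠿⠿⠿⠀⠀
⠀⠿⠿⠿⠿⠿⠿⠀⠀
⠀⠂⠂⠂⠂⠿⠿⠀⠀
⠀⠂⠂⠂⠂⠿⠿⠀⠀
⠀⠂⠂⠂⣾⠿⠿⠀⠀
⠀⠀⠂⠂⠂⠂⠂⠀⠀
⠀⠀⠂⠂⠶⠿⠿⠀⠀
⠀⠀⠀⠀⠀⠀⠀⠀⠀
⠀⠀⠀⠀⠀⠀⠀⠀⠀

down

⠀⠿⠿⠿⠿⠿⠿⠀⠀
⠀⠂⠂⠂⠂⠿⠿⠀⠀
⠀⠂⠂⠂⠂⠿⠿⠀⠀
⠀⠂⠂⠂⠂⠿⠿⠀⠀
⠀⠀⠂⠂⣾⠂⠂⠀⠀
⠀⠀⠂⠂⠶⠿⠿⠀⠀
⠀⠀⠂⠂⠂⠿⠿⠀⠀
⠀⠀⠀⠀⠀⠀⠀⠀⠀
⠀⠀⠀⠀⠀⠀⠀⠀⠀

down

⠀⠂⠂⠂⠂⠿⠿⠀⠀
⠀⠂⠂⠂⠂⠿⠿⠀⠀
⠀⠂⠂⠂⠂⠿⠿⠀⠀
⠀⠀⠂⠂⠂⠂⠂⠀⠀
⠀⠀⠂⠂⣾⠿⠿⠀⠀
⠀⠀⠂⠂⠂⠿⠿⠀⠀
⠀⠀⠿⠿⠿⠿⠿⠀⠀
⠀⠀⠀⠀⠀⠀⠀⠀⠀
⠀⠀⠀⠀⠀⠀⠀⠀⠀

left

⠀⠀⠂⠂⠂⠂⠿⠿⠀
⠀⠀⠂⠂⠂⠂⠿⠿⠀
⠀⠀⠂⠂⠂⠂⠿⠿⠀
⠀⠀⠂⠂⠂⠂⠂⠂⠀
⠀⠀⠂⠂⣾⠶⠿⠿⠀
⠀⠀⠂⠂⠂⠂⠿⠿⠀
⠀⠀⠿⠿⠿⠿⠿⠿⠀
⠀⠀⠀⠀⠀⠀⠀⠀⠀
⠀⠀⠀⠀⠀⠀⠀⠀⠀

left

⠀⠀⠀⠂⠂⠂⠂⠿⠿
⠀⠀⠀⠂⠂⠂⠂⠿⠿
⠀⠀⠿⠂⠂⠂⠂⠿⠿
⠀⠀⠂⠂⠂⠂⠂⠂⠂
⠀⠀⠿⠂⣾⠂⠶⠿⠿
⠀⠀⠿⠂⠂⠂⠂⠿⠿
⠀⠀⠿⠿⠿⠿⠿⠿⠿
⠀⠀⠀⠀⠀⠀⠀⠀⠀
⠀⠀⠀⠀⠀⠀⠀⠀⠀

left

⠀⠀⠀⠀⠂⠂⠂⠂⠿
⠀⠀⠀⠀⠂⠂⠂⠂⠿
⠀⠀⠿⠿⠂⠂⠂⠂⠿
⠀⠀⠂⠂⠂⠂⠂⠂⠂
⠀⠀⠿⠿⣾⠂⠂⠶⠿
⠀⠀⠿⠿⠂⠂⠂⠂⠿
⠀⠀⠿⠿⠿⠿⠿⠿⠿
⠀⠀⠀⠀⠀⠀⠀⠀⠀
⠀⠀⠀⠀⠀⠀⠀⠀⠀

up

⠀⠀⠀⠀⠿⠿⠿⠿⠿
⠀⠀⠀⠀⠂⠂⠂⠂⠿
⠀⠀⠿⠿⠂⠂⠂⠂⠿
⠀⠀⠿⠿⠂⠂⠂⠂⠿
⠀⠀⠂⠂⣾⠂⠂⠂⠂
⠀⠀⠿⠿⠂⠂⠂⠶⠿
⠀⠀⠿⠿⠂⠂⠂⠂⠿
⠀⠀⠿⠿⠿⠿⠿⠿⠿
⠀⠀⠀⠀⠀⠀⠀⠀⠀

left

⠀⠀⠀⠀⠀⠿⠿⠿⠿
⠀⠀⠀⠀⠀⠂⠂⠂⠂
⠀⠀⠿⠿⠿⠂⠂⠂⠂
⠀⠀⠿⠿⠿⠂⠂⠂⠂
⠀⠀⠂⠂⣾⠂⠂⠂⠂
⠀⠀⠂⠿⠿⠂⠂⠂⠶
⠀⠀⠂⠿⠿⠂⠂⠂⠂
⠀⠀⠀⠿⠿⠿⠿⠿⠿
⠀⠀⠀⠀⠀⠀⠀⠀⠀

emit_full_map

⠀⠀⠀⠿⠿⠿⠿⠿⠿
⠀⠀⠀⠿⠿⠿⠿⠿⠿
⠀⠀⠀⠂⠂⠂⠂⠿⠿
⠿⠿⠿⠂⠂⠂⠂⠿⠿
⠿⠿⠿⠂⠂⠂⠂⠿⠿
⠂⠂⣾⠂⠂⠂⠂⠂⠂
⠂⠿⠿⠂⠂⠂⠶⠿⠿
⠂⠿⠿⠂⠂⠂⠂⠿⠿
⠀⠿⠿⠿⠿⠿⠿⠿⠿

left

⠀⠀⠀⠀⠀⠀⠿⠿⠿
⠀⠀⠀⠀⠀⠀⠂⠂⠂
⠀⠀⠂⠿⠿⠿⠂⠂⠂
⠀⠀⠂⠿⠿⠿⠂⠂⠂
⠀⠀⠂⠂⣾⠂⠂⠂⠂
⠀⠀⠂⠂⠿⠿⠂⠂⠂
⠀⠀⠂⠂⠿⠿⠂⠂⠂
⠀⠀⠀⠀⠿⠿⠿⠿⠿
⠀⠀⠀⠀⠀⠀⠀⠀⠀

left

⠀⠀⠀⠀⠀⠀⠀⠿⠿
⠀⠀⠀⠀⠀⠀⠀⠂⠂
⠀⠀⠿⠂⠿⠿⠿⠂⠂
⠀⠀⠿⠂⠿⠿⠿⠂⠂
⠀⠀⠂⠂⣾⠂⠂⠂⠂
⠀⠀⠂⠂⠂⠿⠿⠂⠂
⠀⠀⠂⠂⠂⠿⠿⠂⠂
⠀⠀⠀⠀⠀⠿⠿⠿⠿
⠀⠀⠀⠀⠀⠀⠀⠀⠀

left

⠀⠀⠀⠀⠀⠀⠀⠀⠿
⠀⠀⠀⠀⠀⠀⠀⠀⠂
⠀⠀⠂⠿⠂⠿⠿⠿⠂
⠀⠀⠿⠿⠂⠿⠿⠿⠂
⠀⠀⠶⠂⣾⠂⠂⠂⠂
⠀⠀⠂⠂⠂⠂⠿⠿⠂
⠀⠀⠂⠂⠂⠂⠿⠿⠂
⠀⠀⠀⠀⠀⠀⠿⠿⠿
⠀⠀⠀⠀⠀⠀⠀⠀⠀

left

⠀⠀⠀⠀⠀⠀⠀⠀⠀
⠀⠀⠀⠀⠀⠀⠀⠀⠀
⠀⠀⠂⠂⠿⠂⠿⠿⠿
⠀⠀⠿⠿⠿⠂⠿⠿⠿
⠀⠀⠿⠶⣾⠂⠂⠂⠂
⠀⠀⠿⠂⠂⠂⠂⠿⠿
⠀⠀⠿⠂⠂⠂⠂⠿⠿
⠀⠀⠀⠀⠀⠀⠀⠿⠿
⠀⠀⠀⠀⠀⠀⠀⠀⠀

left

⠀⠀⠀⠀⠀⠀⠀⠀⠀
⠀⠀⠀⠀⠀⠀⠀⠀⠀
⠀⠀⠂⠂⠂⠿⠂⠿⠿
⠀⠀⠿⠿⠿⠿⠂⠿⠿
⠀⠀⠿⠿⣾⠂⠂⠂⠂
⠀⠀⠿⠿⠂⠂⠂⠂⠿
⠀⠀⠿⠿⠂⠂⠂⠂⠿
⠀⠀⠀⠀⠀⠀⠀⠀⠿
⠀⠀⠀⠀⠀⠀⠀⠀⠀

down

⠀⠀⠀⠀⠀⠀⠀⠀⠀
⠀⠀⠂⠂⠂⠿⠂⠿⠿
⠀⠀⠿⠿⠿⠿⠂⠿⠿
⠀⠀⠿⠿⠶⠂⠂⠂⠂
⠀⠀⠿⠿⣾⠂⠂⠂⠿
⠀⠀⠿⠿⠂⠂⠂⠂⠿
⠀⠀⠿⠿⠂⠂⠂⠀⠿
⠀⠀⠀⠀⠀⠀⠀⠀⠀
⠀⠀⠀⠀⠀⠀⠀⠀⠀

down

⠀⠀⠂⠂⠂⠿⠂⠿⠿
⠀⠀⠿⠿⠿⠿⠂⠿⠿
⠀⠀⠿⠿⠶⠂⠂⠂⠂
⠀⠀⠿⠿⠂⠂⠂⠂⠿
⠀⠀⠿⠿⣾⠂⠂⠂⠿
⠀⠀⠿⠿⠂⠂⠂⠀⠿
⠀⠀⠿⠿⠿⠿⠿⠀⠀
⠀⠀⠀⠀⠀⠀⠀⠀⠀
⠀⠀⠀⠀⠀⠀⠀⠀⠀

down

⠀⠀⠿⠿⠿⠿⠂⠿⠿
⠀⠀⠿⠿⠶⠂⠂⠂⠂
⠀⠀⠿⠿⠂⠂⠂⠂⠿
⠀⠀⠿⠿⠂⠂⠂⠂⠿
⠀⠀⠿⠿⣾⠂⠂⠀⠿
⠀⠀⠿⠿⠿⠿⠿⠀⠀
⠀⠀⠿⠿⠿⠿⠿⠀⠀
⠀⠀⠀⠀⠀⠀⠀⠀⠀
⠀⠀⠀⠀⠀⠀⠀⠀⠀

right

⠀⠿⠿⠿⠿⠂⠿⠿⠿
⠀⠿⠿⠶⠂⠂⠂⠂⠂
⠀⠿⠿⠂⠂⠂⠂⠿⠿
⠀⠿⠿⠂⠂⠂⠂⠿⠿
⠀⠿⠿⠂⣾⠂⠂⠿⠿
⠀⠿⠿⠿⠿⠿⠿⠀⠀
⠀⠿⠿⠿⠿⠿⠿⠀⠀
⠀⠀⠀⠀⠀⠀⠀⠀⠀
⠀⠀⠀⠀⠀⠀⠀⠀⠀

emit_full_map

⠀⠀⠀⠀⠀⠀⠀⠀⠿⠿⠿⠿⠿⠿
⠀⠀⠀⠀⠀⠀⠀⠀⠿⠿⠿⠿⠿⠿
⠀⠀⠀⠀⠀⠀⠀⠀⠂⠂⠂⠂⠿⠿
⠂⠂⠂⠿⠂⠿⠿⠿⠂⠂⠂⠂⠿⠿
⠿⠿⠿⠿⠂⠿⠿⠿⠂⠂⠂⠂⠿⠿
⠿⠿⠶⠂⠂⠂⠂⠂⠂⠂⠂⠂⠂⠂
⠿⠿⠂⠂⠂⠂⠿⠿⠂⠂⠂⠶⠿⠿
⠿⠿⠂⠂⠂⠂⠿⠿⠂⠂⠂⠂⠿⠿
⠿⠿⠂⣾⠂⠂⠿⠿⠿⠿⠿⠿⠿⠿
⠿⠿⠿⠿⠿⠿⠀⠀⠀⠀⠀⠀⠀⠀
⠿⠿⠿⠿⠿⠿⠀⠀⠀⠀⠀⠀⠀⠀

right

⠿⠿⠿⠿⠂⠿⠿⠿⠂
⠿⠿⠶⠂⠂⠂⠂⠂⠂
⠿⠿⠂⠂⠂⠂⠿⠿⠂
⠿⠿⠂⠂⠂⠂⠿⠿⠂
⠿⠿⠂⠂⣾⠂⠿⠿⠿
⠿⠿⠿⠿⠿⠿⠿⠀⠀
⠿⠿⠿⠿⠿⠿⠿⠀⠀
⠀⠀⠀⠀⠀⠀⠀⠀⠀
⠀⠀⠀⠀⠀⠀⠀⠀⠀

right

⠿⠿⠿⠂⠿⠿⠿⠂⠂
⠿⠶⠂⠂⠂⠂⠂⠂⠂
⠿⠂⠂⠂⠂⠿⠿⠂⠂
⠿⠂⠂⠂⠂⠿⠿⠂⠂
⠿⠂⠂⠂⣾⠿⠿⠿⠿
⠿⠿⠿⠿⠿⠿⠿⠀⠀
⠿⠿⠿⠿⠿⠿⠿⠀⠀
⠀⠀⠀⠀⠀⠀⠀⠀⠀
⠀⠀⠀⠀⠀⠀⠀⠀⠀

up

⠂⠂⠿⠂⠿⠿⠿⠂⠂
⠿⠿⠿⠂⠿⠿⠿⠂⠂
⠿⠶⠂⠂⠂⠂⠂⠂⠂
⠿⠂⠂⠂⠂⠿⠿⠂⠂
⠿⠂⠂⠂⣾⠿⠿⠂⠂
⠿⠂⠂⠂⠂⠿⠿⠿⠿
⠿⠿⠿⠿⠿⠿⠿⠀⠀
⠿⠿⠿⠿⠿⠿⠿⠀⠀
⠀⠀⠀⠀⠀⠀⠀⠀⠀

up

⠀⠀⠀⠀⠀⠀⠀⠂⠂
⠂⠂⠿⠂⠿⠿⠿⠂⠂
⠿⠿⠿⠂⠿⠿⠿⠂⠂
⠿⠶⠂⠂⠂⠂⠂⠂⠂
⠿⠂⠂⠂⣾⠿⠿⠂⠂
⠿⠂⠂⠂⠂⠿⠿⠂⠂
⠿⠂⠂⠂⠂⠿⠿⠿⠿
⠿⠿⠿⠿⠿⠿⠿⠀⠀
⠿⠿⠿⠿⠿⠿⠿⠀⠀

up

⠀⠀⠀⠀⠀⠀⠀⠿⠿
⠀⠀⠀⠀⠀⠀⠀⠂⠂
⠂⠂⠿⠂⠿⠿⠿⠂⠂
⠿⠿⠿⠂⠿⠿⠿⠂⠂
⠿⠶⠂⠂⣾⠂⠂⠂⠂
⠿⠂⠂⠂⠂⠿⠿⠂⠂
⠿⠂⠂⠂⠂⠿⠿⠂⠂
⠿⠂⠂⠂⠂⠿⠿⠿⠿
⠿⠿⠿⠿⠿⠿⠿⠀⠀

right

⠀⠀⠀⠀⠀⠀⠿⠿⠿
⠀⠀⠀⠀⠀⠀⠂⠂⠂
⠂⠿⠂⠿⠿⠿⠂⠂⠂
⠿⠿⠂⠿⠿⠿⠂⠂⠂
⠶⠂⠂⠂⣾⠂⠂⠂⠂
⠂⠂⠂⠂⠿⠿⠂⠂⠂
⠂⠂⠂⠂⠿⠿⠂⠂⠂
⠂⠂⠂⠂⠿⠿⠿⠿⠿
⠿⠿⠿⠿⠿⠿⠀⠀⠀

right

⠀⠀⠀⠀⠀⠿⠿⠿⠿
⠀⠀⠀⠀⠀⠂⠂⠂⠂
⠿⠂⠿⠿⠿⠂⠂⠂⠂
⠿⠂⠿⠿⠿⠂⠂⠂⠂
⠂⠂⠂⠂⣾⠂⠂⠂⠂
⠂⠂⠂⠿⠿⠂⠂⠂⠶
⠂⠂⠂⠿⠿⠂⠂⠂⠂
⠂⠂⠂⠿⠿⠿⠿⠿⠿
⠿⠿⠿⠿⠿⠀⠀⠀⠀

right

⠀⠀⠀⠀⠿⠿⠿⠿⠿
⠀⠀⠀⠀⠂⠂⠂⠂⠿
⠂⠿⠿⠿⠂⠂⠂⠂⠿
⠂⠿⠿⠿⠂⠂⠂⠂⠿
⠂⠂⠂⠂⣾⠂⠂⠂⠂
⠂⠂⠿⠿⠂⠂⠂⠶⠿
⠂⠂⠿⠿⠂⠂⠂⠂⠿
⠂⠂⠿⠿⠿⠿⠿⠿⠿
⠿⠿⠿⠿⠀⠀⠀⠀⠀

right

⠀⠀⠀⠿⠿⠿⠿⠿⠿
⠀⠀⠀⠂⠂⠂⠂⠿⠿
⠿⠿⠿⠂⠂⠂⠂⠿⠿
⠿⠿⠿⠂⠂⠂⠂⠿⠿
⠂⠂⠂⠂⣾⠂⠂⠂⠂
⠂⠿⠿⠂⠂⠂⠶⠿⠿
⠂⠿⠿⠂⠂⠂⠂⠿⠿
⠂⠿⠿⠿⠿⠿⠿⠿⠿
⠿⠿⠿⠀⠀⠀⠀⠀⠀

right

⠀⠀⠿⠿⠿⠿⠿⠿⠀
⠀⠀⠂⠂⠂⠂⠿⠿⠀
⠿⠿⠂⠂⠂⠂⠿⠿⠀
⠿⠿⠂⠂⠂⠂⠿⠿⠀
⠂⠂⠂⠂⣾⠂⠂⠂⠀
⠿⠿⠂⠂⠂⠶⠿⠿⠀
⠿⠿⠂⠂⠂⠂⠿⠿⠀
⠿⠿⠿⠿⠿⠿⠿⠿⠀
⠿⠿⠀⠀⠀⠀⠀⠀⠀

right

⠀⠿⠿⠿⠿⠿⠿⠀⠀
⠀⠂⠂⠂⠂⠿⠿⠀⠀
⠿⠂⠂⠂⠂⠿⠿⠀⠀
⠿⠂⠂⠂⠂⠿⠿⠀⠀
⠂⠂⠂⠂⣾⠂⠂⠀⠀
⠿⠂⠂⠂⠶⠿⠿⠀⠀
⠿⠂⠂⠂⠂⠿⠿⠀⠀
⠿⠿⠿⠿⠿⠿⠿⠀⠀
⠿⠀⠀⠀⠀⠀⠀⠀⠀

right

⠿⠿⠿⠿⠿⠿⠀⠀⠀
⠂⠂⠂⠂⠿⠿⠀⠀⠀
⠂⠂⠂⠂⠿⠿⠿⠀⠀
⠂⠂⠂⠂⠿⠿⠿⠀⠀
⠂⠂⠂⠂⣾⠂⠂⠀⠀
⠂⠂⠂⠶⠿⠿⠿⠀⠀
⠂⠂⠂⠂⠿⠿⠿⠀⠀
⠿⠿⠿⠿⠿⠿⠀⠀⠀
⠀⠀⠀⠀⠀⠀⠀⠀⠀

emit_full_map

⠀⠀⠀⠀⠀⠀⠀⠀⠿⠿⠿⠿⠿⠿⠀
⠀⠀⠀⠀⠀⠀⠀⠀⠿⠿⠿⠿⠿⠿⠀
⠀⠀⠀⠀⠀⠀⠀⠀⠂⠂⠂⠂⠿⠿⠀
⠂⠂⠂⠿⠂⠿⠿⠿⠂⠂⠂⠂⠿⠿⠿
⠿⠿⠿⠿⠂⠿⠿⠿⠂⠂⠂⠂⠿⠿⠿
⠿⠿⠶⠂⠂⠂⠂⠂⠂⠂⠂⠂⣾⠂⠂
⠿⠿⠂⠂⠂⠂⠿⠿⠂⠂⠂⠶⠿⠿⠿
⠿⠿⠂⠂⠂⠂⠿⠿⠂⠂⠂⠂⠿⠿⠿
⠿⠿⠂⠂⠂⠂⠿⠿⠿⠿⠿⠿⠿⠿⠀
⠿⠿⠿⠿⠿⠿⠿⠿⠀⠀⠀⠀⠀⠀⠀
⠿⠿⠿⠿⠿⠿⠿⠿⠀⠀⠀⠀⠀⠀⠀
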